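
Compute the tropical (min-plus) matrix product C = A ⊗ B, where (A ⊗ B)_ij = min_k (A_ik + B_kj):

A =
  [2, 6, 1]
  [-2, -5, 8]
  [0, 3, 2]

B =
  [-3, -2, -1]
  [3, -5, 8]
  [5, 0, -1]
A ⊗ B =
  [-1, 0, 0]
  [-5, -10, -3]
  [-3, -2, -1]

Apply the min-plus product entry-by-entry:
  C[0][0] = min over k of (A[0][0] + B[0][0] = 2 + -3 = -1, A[0][1] + B[1][0] = 6 + 3 = 9, A[0][2] + B[2][0] = 1 + 5 = 6) = -1 (attained at k = 0)
  C[0][1] = min over k of (A[0][0] + B[0][1] = 2 + -2 = 0, A[0][1] + B[1][1] = 6 + -5 = 1, A[0][2] + B[2][1] = 1 + 0 = 1) = 0 (attained at k = 0)
  C[0][2] = min over k of (A[0][0] + B[0][2] = 2 + -1 = 1, A[0][1] + B[1][2] = 6 + 8 = 14, A[0][2] + B[2][2] = 1 + -1 = 0) = 0 (attained at k = 2)
  C[1][0] = min over k of (A[1][0] + B[0][0] = -2 + -3 = -5, A[1][1] + B[1][0] = -5 + 3 = -2, A[1][2] + B[2][0] = 8 + 5 = 13) = -5 (attained at k = 0)
  C[1][1] = min over k of (A[1][0] + B[0][1] = -2 + -2 = -4, A[1][1] + B[1][1] = -5 + -5 = -10, A[1][2] + B[2][1] = 8 + 0 = 8) = -10 (attained at k = 1)
  C[1][2] = min over k of (A[1][0] + B[0][2] = -2 + -1 = -3, A[1][1] + B[1][2] = -5 + 8 = 3, A[1][2] + B[2][2] = 8 + -1 = 7) = -3 (attained at k = 0)
  C[2][0] = min over k of (A[2][0] + B[0][0] = 0 + -3 = -3, A[2][1] + B[1][0] = 3 + 3 = 6, A[2][2] + B[2][0] = 2 + 5 = 7) = -3 (attained at k = 0)
  C[2][1] = min over k of (A[2][0] + B[0][1] = 0 + -2 = -2, A[2][1] + B[1][1] = 3 + -5 = -2, A[2][2] + B[2][1] = 2 + 0 = 2) = -2 (attained at k = 0)
  C[2][2] = min over k of (A[2][0] + B[0][2] = 0 + -1 = -1, A[2][1] + B[1][2] = 3 + 8 = 11, A[2][2] + B[2][2] = 2 + -1 = 1) = -1 (attained at k = 0)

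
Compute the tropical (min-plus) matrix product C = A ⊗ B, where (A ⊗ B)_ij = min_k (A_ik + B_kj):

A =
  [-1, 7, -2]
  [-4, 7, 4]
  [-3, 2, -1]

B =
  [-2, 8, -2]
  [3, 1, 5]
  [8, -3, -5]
A ⊗ B =
  [-3, -5, -7]
  [-6, 1, -6]
  [-5, -4, -6]

Apply the min-plus product entry-by-entry:
  C[0][0] = min over k of (A[0][0] + B[0][0] = -1 + -2 = -3, A[0][1] + B[1][0] = 7 + 3 = 10, A[0][2] + B[2][0] = -2 + 8 = 6) = -3 (attained at k = 0)
  C[0][1] = min over k of (A[0][0] + B[0][1] = -1 + 8 = 7, A[0][1] + B[1][1] = 7 + 1 = 8, A[0][2] + B[2][1] = -2 + -3 = -5) = -5 (attained at k = 2)
  C[0][2] = min over k of (A[0][0] + B[0][2] = -1 + -2 = -3, A[0][1] + B[1][2] = 7 + 5 = 12, A[0][2] + B[2][2] = -2 + -5 = -7) = -7 (attained at k = 2)
  C[1][0] = min over k of (A[1][0] + B[0][0] = -4 + -2 = -6, A[1][1] + B[1][0] = 7 + 3 = 10, A[1][2] + B[2][0] = 4 + 8 = 12) = -6 (attained at k = 0)
  C[1][1] = min over k of (A[1][0] + B[0][1] = -4 + 8 = 4, A[1][1] + B[1][1] = 7 + 1 = 8, A[1][2] + B[2][1] = 4 + -3 = 1) = 1 (attained at k = 2)
  C[1][2] = min over k of (A[1][0] + B[0][2] = -4 + -2 = -6, A[1][1] + B[1][2] = 7 + 5 = 12, A[1][2] + B[2][2] = 4 + -5 = -1) = -6 (attained at k = 0)
  C[2][0] = min over k of (A[2][0] + B[0][0] = -3 + -2 = -5, A[2][1] + B[1][0] = 2 + 3 = 5, A[2][2] + B[2][0] = -1 + 8 = 7) = -5 (attained at k = 0)
  C[2][1] = min over k of (A[2][0] + B[0][1] = -3 + 8 = 5, A[2][1] + B[1][1] = 2 + 1 = 3, A[2][2] + B[2][1] = -1 + -3 = -4) = -4 (attained at k = 2)
  C[2][2] = min over k of (A[2][0] + B[0][2] = -3 + -2 = -5, A[2][1] + B[1][2] = 2 + 5 = 7, A[2][2] + B[2][2] = -1 + -5 = -6) = -6 (attained at k = 2)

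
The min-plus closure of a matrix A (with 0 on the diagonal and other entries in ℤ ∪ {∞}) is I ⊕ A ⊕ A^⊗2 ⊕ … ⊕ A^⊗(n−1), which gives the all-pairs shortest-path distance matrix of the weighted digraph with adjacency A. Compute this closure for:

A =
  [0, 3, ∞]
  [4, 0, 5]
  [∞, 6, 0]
Closure =
  [0, 3, 8]
  [4, 0, 5]
  [10, 6, 0]

This is the Floyd-Warshall all-pairs shortest-path computation. For each intermediate vertex k = 0, 1, …, 2, update dist[i][j] ← min(dist[i][j], dist[i][k] + dist[k][j]). The final matrix gives, for each (i, j), the minimum total weight of any directed path from i to j (possibly empty when i = j).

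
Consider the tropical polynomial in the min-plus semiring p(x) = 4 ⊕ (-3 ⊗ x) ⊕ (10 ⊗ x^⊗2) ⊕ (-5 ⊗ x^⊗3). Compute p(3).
p(3) = 0

A tropical monomial a ⊗ x^⊗i evaluates to a + i · x. Evaluating each term at x = 3:
  Term 0 contributes 4 + 0 · 3 = 4
  Term 1 contributes -3 + 1 · 3 = 0
  Term 2 contributes 10 + 2 · 3 = 16
  Term 3 contributes -5 + 3 · 3 = 4
p(3) = ⊕ of these = min[4, 0, 16, 4] = 0.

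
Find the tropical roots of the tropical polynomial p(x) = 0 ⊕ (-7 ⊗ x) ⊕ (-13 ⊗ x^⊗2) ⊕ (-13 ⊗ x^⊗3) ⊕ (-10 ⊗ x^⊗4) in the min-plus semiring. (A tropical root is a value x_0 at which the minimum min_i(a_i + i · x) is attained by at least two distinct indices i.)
Roots: {-3, 0, 6, 7}

Each tropical root is a break point of the lower envelope of the lines y = a_i + i · x (there are 5 lines, with slopes 0, 1, ..., 4). Only the lines that attain the minimum somewhere contribute to roots; other lines are dominated. Here the surviving (envelope) indices are i = 4, i = 3, i = 2, i = 1, i = 0.
Intersections between consecutive envelope lines give the roots: for adjacent envelope indices i < j the intersection is x = (a_i − a_j) / (j − i). Reading off the sorted break points: {-3, 0, 6, 7}.
Verification: at each break x_0, at least two indices attain the minimum of min_i(a_i + i · x_0).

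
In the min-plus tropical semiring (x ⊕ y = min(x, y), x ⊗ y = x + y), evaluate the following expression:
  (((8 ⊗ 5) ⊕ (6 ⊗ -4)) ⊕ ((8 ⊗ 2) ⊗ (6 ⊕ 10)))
(((8 ⊗ 5) ⊕ (6 ⊗ -4)) ⊕ ((8 ⊗ 2) ⊗ (6 ⊕ 10))) = 2

Expand innermost to outermost. Recall ⊕ takes the minimum of its arguments and ⊗ takes their sum. Working out the expression (((8 ⊗ 5) ⊕ (6 ⊗ -4)) ⊕ ((8 ⊗ 2) ⊗ (6 ⊕ 10))) gives 2.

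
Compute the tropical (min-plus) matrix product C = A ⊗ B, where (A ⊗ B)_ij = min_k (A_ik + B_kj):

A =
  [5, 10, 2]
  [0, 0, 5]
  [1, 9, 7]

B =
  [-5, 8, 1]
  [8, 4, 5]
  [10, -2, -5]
A ⊗ B =
  [0, 0, -3]
  [-5, 3, 0]
  [-4, 5, 2]

Apply the min-plus product entry-by-entry:
  C[0][0] = min over k of (A[0][0] + B[0][0] = 5 + -5 = 0, A[0][1] + B[1][0] = 10 + 8 = 18, A[0][2] + B[2][0] = 2 + 10 = 12) = 0 (attained at k = 0)
  C[0][1] = min over k of (A[0][0] + B[0][1] = 5 + 8 = 13, A[0][1] + B[1][1] = 10 + 4 = 14, A[0][2] + B[2][1] = 2 + -2 = 0) = 0 (attained at k = 2)
  C[0][2] = min over k of (A[0][0] + B[0][2] = 5 + 1 = 6, A[0][1] + B[1][2] = 10 + 5 = 15, A[0][2] + B[2][2] = 2 + -5 = -3) = -3 (attained at k = 2)
  C[1][0] = min over k of (A[1][0] + B[0][0] = 0 + -5 = -5, A[1][1] + B[1][0] = 0 + 8 = 8, A[1][2] + B[2][0] = 5 + 10 = 15) = -5 (attained at k = 0)
  C[1][1] = min over k of (A[1][0] + B[0][1] = 0 + 8 = 8, A[1][1] + B[1][1] = 0 + 4 = 4, A[1][2] + B[2][1] = 5 + -2 = 3) = 3 (attained at k = 2)
  C[1][2] = min over k of (A[1][0] + B[0][2] = 0 + 1 = 1, A[1][1] + B[1][2] = 0 + 5 = 5, A[1][2] + B[2][2] = 5 + -5 = 0) = 0 (attained at k = 2)
  C[2][0] = min over k of (A[2][0] + B[0][0] = 1 + -5 = -4, A[2][1] + B[1][0] = 9 + 8 = 17, A[2][2] + B[2][0] = 7 + 10 = 17) = -4 (attained at k = 0)
  C[2][1] = min over k of (A[2][0] + B[0][1] = 1 + 8 = 9, A[2][1] + B[1][1] = 9 + 4 = 13, A[2][2] + B[2][1] = 7 + -2 = 5) = 5 (attained at k = 2)
  C[2][2] = min over k of (A[2][0] + B[0][2] = 1 + 1 = 2, A[2][1] + B[1][2] = 9 + 5 = 14, A[2][2] + B[2][2] = 7 + -5 = 2) = 2 (attained at k = 0)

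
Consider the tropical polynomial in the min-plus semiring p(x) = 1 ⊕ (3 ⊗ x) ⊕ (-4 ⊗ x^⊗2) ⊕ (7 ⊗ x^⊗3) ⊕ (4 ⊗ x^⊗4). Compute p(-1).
p(-1) = -6

A tropical monomial a ⊗ x^⊗i evaluates to a + i · x. Evaluating each term at x = -1:
  Term 0 contributes 1 + 0 · -1 = 1
  Term 1 contributes 3 + 1 · -1 = 2
  Term 2 contributes -4 + 2 · -1 = -6
  Term 3 contributes 7 + 3 · -1 = 4
  Term 4 contributes 4 + 4 · -1 = 0
p(-1) = ⊕ of these = min[1, 2, -6, 4, 0] = -6.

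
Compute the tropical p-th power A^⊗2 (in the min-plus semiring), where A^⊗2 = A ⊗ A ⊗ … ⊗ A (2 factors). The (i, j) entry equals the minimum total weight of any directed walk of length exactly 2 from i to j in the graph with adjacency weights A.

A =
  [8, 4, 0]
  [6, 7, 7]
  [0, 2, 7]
A^⊗2 =
  [0, 2, 7]
  [7, 9, 6]
  [7, 4, 0]

Each entry (A^⊗2)_ij equals the minimum over all length-2 walks i = v_0 → v_1 → … → v_2 = j of Σ_t A[v_t][v_{t+1}]. For example, for (i, j) = (0, 2) we minimise over 3 possible intermediate vertex sequences; the minimum is 7, attained along the walk 0 → 2 → 2.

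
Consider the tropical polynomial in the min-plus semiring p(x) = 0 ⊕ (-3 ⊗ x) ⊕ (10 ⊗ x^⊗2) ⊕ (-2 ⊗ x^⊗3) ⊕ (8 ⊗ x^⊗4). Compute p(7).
p(7) = 0

A tropical monomial a ⊗ x^⊗i evaluates to a + i · x. Evaluating each term at x = 7:
  Term 0 contributes 0 + 0 · 7 = 0
  Term 1 contributes -3 + 1 · 7 = 4
  Term 2 contributes 10 + 2 · 7 = 24
  Term 3 contributes -2 + 3 · 7 = 19
  Term 4 contributes 8 + 4 · 7 = 36
p(7) = ⊕ of these = min[0, 4, 24, 19, 36] = 0.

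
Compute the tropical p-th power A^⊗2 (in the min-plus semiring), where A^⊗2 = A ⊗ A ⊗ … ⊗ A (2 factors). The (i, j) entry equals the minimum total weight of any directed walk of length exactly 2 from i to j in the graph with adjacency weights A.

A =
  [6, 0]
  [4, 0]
A^⊗2 =
  [4, 0]
  [4, 0]

Each entry (A^⊗2)_ij equals the minimum over all length-2 walks i = v_0 → v_1 → … → v_2 = j of Σ_t A[v_t][v_{t+1}]. For example, for (i, j) = (0, 1) we minimise over 2 possible intermediate vertex sequences; the minimum is 0, attained along the walk 0 → 1 → 1.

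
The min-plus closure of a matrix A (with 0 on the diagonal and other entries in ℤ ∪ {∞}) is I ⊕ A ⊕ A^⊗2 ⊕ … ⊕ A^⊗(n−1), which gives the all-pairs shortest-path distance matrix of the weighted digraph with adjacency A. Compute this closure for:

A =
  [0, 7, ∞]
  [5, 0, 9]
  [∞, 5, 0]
Closure =
  [0, 7, 16]
  [5, 0, 9]
  [10, 5, 0]

This is the Floyd-Warshall all-pairs shortest-path computation. For each intermediate vertex k = 0, 1, …, 2, update dist[i][j] ← min(dist[i][j], dist[i][k] + dist[k][j]). The final matrix gives, for each (i, j), the minimum total weight of any directed path from i to j (possibly empty when i = j).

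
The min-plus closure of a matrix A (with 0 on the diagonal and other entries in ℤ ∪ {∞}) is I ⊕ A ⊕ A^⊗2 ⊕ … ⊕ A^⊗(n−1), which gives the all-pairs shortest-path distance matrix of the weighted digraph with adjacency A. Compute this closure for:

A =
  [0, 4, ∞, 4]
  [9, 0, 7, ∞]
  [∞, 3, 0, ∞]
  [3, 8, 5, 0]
Closure =
  [0, 4, 9, 4]
  [9, 0, 7, 13]
  [12, 3, 0, 16]
  [3, 7, 5, 0]

This is the Floyd-Warshall all-pairs shortest-path computation. For each intermediate vertex k = 0, 1, …, 3, update dist[i][j] ← min(dist[i][j], dist[i][k] + dist[k][j]). The final matrix gives, for each (i, j), the minimum total weight of any directed path from i to j (possibly empty when i = j).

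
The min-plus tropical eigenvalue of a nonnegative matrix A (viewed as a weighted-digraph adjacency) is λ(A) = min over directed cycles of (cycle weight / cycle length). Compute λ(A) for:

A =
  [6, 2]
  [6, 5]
λ(A) = 4

Enumerate directed cycles and compute their means (weight / length). Sample:
  cycle 0 → 0: weight = 6, length = 1, mean = 6/1 ≈ 6.000
  cycle 1 → 1: weight = 5, length = 1, mean = 5/1 ≈ 5.000
  cycle 0 → 1 → 0: weight = 8, length = 2, mean = 8/2 ≈ 4.000
  cycle 1 → 0 → 1: weight = 8, length = 2, mean = 8/2 ≈ 4.000
Minimum mean = 4.000, attained e.g. along the cycle 0 → 1 → 0 with weight 8 and length 2. So λ(A) = 8/2 = 4.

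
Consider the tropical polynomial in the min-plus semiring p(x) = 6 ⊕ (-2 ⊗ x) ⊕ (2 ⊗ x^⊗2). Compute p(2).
p(2) = 0

A tropical monomial a ⊗ x^⊗i evaluates to a + i · x. Evaluating each term at x = 2:
  Term 0 contributes 6 + 0 · 2 = 6
  Term 1 contributes -2 + 1 · 2 = 0
  Term 2 contributes 2 + 2 · 2 = 6
p(2) = ⊕ of these = min[6, 0, 6] = 0.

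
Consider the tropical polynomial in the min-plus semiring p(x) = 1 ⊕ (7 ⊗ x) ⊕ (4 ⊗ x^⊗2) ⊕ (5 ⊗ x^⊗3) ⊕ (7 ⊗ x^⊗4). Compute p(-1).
p(-1) = 1

A tropical monomial a ⊗ x^⊗i evaluates to a + i · x. Evaluating each term at x = -1:
  Term 0 contributes 1 + 0 · -1 = 1
  Term 1 contributes 7 + 1 · -1 = 6
  Term 2 contributes 4 + 2 · -1 = 2
  Term 3 contributes 5 + 3 · -1 = 2
  Term 4 contributes 7 + 4 · -1 = 3
p(-1) = ⊕ of these = min[1, 6, 2, 2, 3] = 1.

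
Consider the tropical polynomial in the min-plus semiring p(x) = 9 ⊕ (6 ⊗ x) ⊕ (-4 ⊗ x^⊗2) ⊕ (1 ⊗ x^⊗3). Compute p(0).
p(0) = -4

A tropical monomial a ⊗ x^⊗i evaluates to a + i · x. Evaluating each term at x = 0:
  Term 0 contributes 9 + 0 · 0 = 9
  Term 1 contributes 6 + 1 · 0 = 6
  Term 2 contributes -4 + 2 · 0 = -4
  Term 3 contributes 1 + 3 · 0 = 1
p(0) = ⊕ of these = min[9, 6, -4, 1] = -4.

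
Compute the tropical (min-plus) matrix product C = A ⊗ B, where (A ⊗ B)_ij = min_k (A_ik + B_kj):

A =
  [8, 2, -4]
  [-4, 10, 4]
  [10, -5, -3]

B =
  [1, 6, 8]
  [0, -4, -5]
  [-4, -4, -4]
A ⊗ B =
  [-8, -8, -8]
  [-3, 0, 0]
  [-7, -9, -10]

Apply the min-plus product entry-by-entry:
  C[0][0] = min over k of (A[0][0] + B[0][0] = 8 + 1 = 9, A[0][1] + B[1][0] = 2 + 0 = 2, A[0][2] + B[2][0] = -4 + -4 = -8) = -8 (attained at k = 2)
  C[0][1] = min over k of (A[0][0] + B[0][1] = 8 + 6 = 14, A[0][1] + B[1][1] = 2 + -4 = -2, A[0][2] + B[2][1] = -4 + -4 = -8) = -8 (attained at k = 2)
  C[0][2] = min over k of (A[0][0] + B[0][2] = 8 + 8 = 16, A[0][1] + B[1][2] = 2 + -5 = -3, A[0][2] + B[2][2] = -4 + -4 = -8) = -8 (attained at k = 2)
  C[1][0] = min over k of (A[1][0] + B[0][0] = -4 + 1 = -3, A[1][1] + B[1][0] = 10 + 0 = 10, A[1][2] + B[2][0] = 4 + -4 = 0) = -3 (attained at k = 0)
  C[1][1] = min over k of (A[1][0] + B[0][1] = -4 + 6 = 2, A[1][1] + B[1][1] = 10 + -4 = 6, A[1][2] + B[2][1] = 4 + -4 = 0) = 0 (attained at k = 2)
  C[1][2] = min over k of (A[1][0] + B[0][2] = -4 + 8 = 4, A[1][1] + B[1][2] = 10 + -5 = 5, A[1][2] + B[2][2] = 4 + -4 = 0) = 0 (attained at k = 2)
  C[2][0] = min over k of (A[2][0] + B[0][0] = 10 + 1 = 11, A[2][1] + B[1][0] = -5 + 0 = -5, A[2][2] + B[2][0] = -3 + -4 = -7) = -7 (attained at k = 2)
  C[2][1] = min over k of (A[2][0] + B[0][1] = 10 + 6 = 16, A[2][1] + B[1][1] = -5 + -4 = -9, A[2][2] + B[2][1] = -3 + -4 = -7) = -9 (attained at k = 1)
  C[2][2] = min over k of (A[2][0] + B[0][2] = 10 + 8 = 18, A[2][1] + B[1][2] = -5 + -5 = -10, A[2][2] + B[2][2] = -3 + -4 = -7) = -10 (attained at k = 1)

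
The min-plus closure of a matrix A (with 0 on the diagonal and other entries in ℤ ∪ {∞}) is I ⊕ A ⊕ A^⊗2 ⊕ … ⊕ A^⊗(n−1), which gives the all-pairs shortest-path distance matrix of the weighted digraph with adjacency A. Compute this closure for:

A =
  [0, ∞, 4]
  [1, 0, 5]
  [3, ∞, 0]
Closure =
  [0, ∞, 4]
  [1, 0, 5]
  [3, ∞, 0]

This is the Floyd-Warshall all-pairs shortest-path computation. For each intermediate vertex k = 0, 1, …, 2, update dist[i][j] ← min(dist[i][j], dist[i][k] + dist[k][j]). The final matrix gives, for each (i, j), the minimum total weight of any directed path from i to j (possibly empty when i = j).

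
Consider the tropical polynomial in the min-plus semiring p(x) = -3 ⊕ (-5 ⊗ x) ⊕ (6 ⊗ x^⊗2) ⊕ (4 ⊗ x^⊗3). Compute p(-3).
p(-3) = -8

A tropical monomial a ⊗ x^⊗i evaluates to a + i · x. Evaluating each term at x = -3:
  Term 0 contributes -3 + 0 · -3 = -3
  Term 1 contributes -5 + 1 · -3 = -8
  Term 2 contributes 6 + 2 · -3 = 0
  Term 3 contributes 4 + 3 · -3 = -5
p(-3) = ⊕ of these = min[-3, -8, 0, -5] = -8.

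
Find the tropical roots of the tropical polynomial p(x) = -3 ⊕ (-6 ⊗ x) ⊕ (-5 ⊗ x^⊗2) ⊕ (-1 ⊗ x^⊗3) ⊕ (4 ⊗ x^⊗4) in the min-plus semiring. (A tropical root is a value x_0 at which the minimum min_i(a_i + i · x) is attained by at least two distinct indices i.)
Roots: {-5, -4, -1, 3}

Each tropical root is a break point of the lower envelope of the lines y = a_i + i · x (there are 5 lines, with slopes 0, 1, ..., 4). Only the lines that attain the minimum somewhere contribute to roots; other lines are dominated. Here the surviving (envelope) indices are i = 4, i = 3, i = 2, i = 1, i = 0.
Intersections between consecutive envelope lines give the roots: for adjacent envelope indices i < j the intersection is x = (a_i − a_j) / (j − i). Reading off the sorted break points: {-5, -4, -1, 3}.
Verification: at each break x_0, at least two indices attain the minimum of min_i(a_i + i · x_0).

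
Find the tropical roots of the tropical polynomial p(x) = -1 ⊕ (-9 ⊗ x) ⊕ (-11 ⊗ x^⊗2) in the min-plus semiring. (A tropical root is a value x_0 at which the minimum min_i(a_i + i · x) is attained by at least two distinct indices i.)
Roots: {2, 8}

Each tropical root is a break point of the lower envelope of the lines y = a_i + i · x (there are 3 lines, with slopes 0, 1, ..., 2). Only the lines that attain the minimum somewhere contribute to roots; other lines are dominated. Here the surviving (envelope) indices are i = 2, i = 1, i = 0.
Intersections between consecutive envelope lines give the roots: for adjacent envelope indices i < j the intersection is x = (a_i − a_j) / (j − i). Reading off the sorted break points: {2, 8}.
Verification: at each break x_0, at least two indices attain the minimum of min_i(a_i + i · x_0).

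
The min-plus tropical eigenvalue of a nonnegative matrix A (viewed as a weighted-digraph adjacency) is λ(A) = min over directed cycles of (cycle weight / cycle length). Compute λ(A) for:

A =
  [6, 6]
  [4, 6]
λ(A) = 5

Enumerate directed cycles and compute their means (weight / length). Sample:
  cycle 0 → 0: weight = 6, length = 1, mean = 6/1 ≈ 6.000
  cycle 1 → 1: weight = 6, length = 1, mean = 6/1 ≈ 6.000
  cycle 0 → 1 → 0: weight = 10, length = 2, mean = 10/2 ≈ 5.000
  cycle 1 → 0 → 1: weight = 10, length = 2, mean = 10/2 ≈ 5.000
Minimum mean = 5.000, attained e.g. along the cycle 0 → 1 → 0 with weight 10 and length 2. So λ(A) = 10/2 = 5.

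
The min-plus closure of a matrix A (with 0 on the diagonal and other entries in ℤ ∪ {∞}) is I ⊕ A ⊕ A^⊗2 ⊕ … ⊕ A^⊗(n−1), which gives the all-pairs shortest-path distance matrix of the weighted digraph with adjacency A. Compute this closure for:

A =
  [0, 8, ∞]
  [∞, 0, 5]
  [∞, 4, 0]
Closure =
  [0, 8, 13]
  [∞, 0, 5]
  [∞, 4, 0]

This is the Floyd-Warshall all-pairs shortest-path computation. For each intermediate vertex k = 0, 1, …, 2, update dist[i][j] ← min(dist[i][j], dist[i][k] + dist[k][j]). The final matrix gives, for each (i, j), the minimum total weight of any directed path from i to j (possibly empty when i = j).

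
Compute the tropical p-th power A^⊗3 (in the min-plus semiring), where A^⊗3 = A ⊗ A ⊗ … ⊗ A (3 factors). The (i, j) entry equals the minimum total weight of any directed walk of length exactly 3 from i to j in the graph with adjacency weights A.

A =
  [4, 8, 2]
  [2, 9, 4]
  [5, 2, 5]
A^⊗3 =
  [6, 8, 8]
  [8, 6, 8]
  [8, 8, 6]

Each entry (A^⊗3)_ij equals the minimum over all length-3 walks i = v_0 → v_1 → … → v_3 = j of Σ_t A[v_t][v_{t+1}]. For example, for (i, j) = (0, 2) we minimise over 9 possible intermediate vertex sequences; the minimum is 8, attained along the walk 0 → 2 → 1 → 2.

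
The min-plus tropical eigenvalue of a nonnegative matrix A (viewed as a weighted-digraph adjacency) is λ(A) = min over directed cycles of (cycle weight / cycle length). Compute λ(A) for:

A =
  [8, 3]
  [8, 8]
λ(A) = 11/2

Enumerate directed cycles and compute their means (weight / length). Sample:
  cycle 0 → 0: weight = 8, length = 1, mean = 8/1 ≈ 8.000
  cycle 1 → 1: weight = 8, length = 1, mean = 8/1 ≈ 8.000
  cycle 0 → 1 → 0: weight = 11, length = 2, mean = 11/2 ≈ 5.500
  cycle 1 → 0 → 1: weight = 11, length = 2, mean = 11/2 ≈ 5.500
Minimum mean = 5.500, attained e.g. along the cycle 0 → 1 → 0 with weight 11 and length 2. So λ(A) = 11/2 = 11/2.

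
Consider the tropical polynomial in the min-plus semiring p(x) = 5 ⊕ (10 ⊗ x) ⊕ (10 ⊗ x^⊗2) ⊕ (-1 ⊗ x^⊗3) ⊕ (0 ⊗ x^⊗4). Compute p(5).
p(5) = 5

A tropical monomial a ⊗ x^⊗i evaluates to a + i · x. Evaluating each term at x = 5:
  Term 0 contributes 5 + 0 · 5 = 5
  Term 1 contributes 10 + 1 · 5 = 15
  Term 2 contributes 10 + 2 · 5 = 20
  Term 3 contributes -1 + 3 · 5 = 14
  Term 4 contributes 0 + 4 · 5 = 20
p(5) = ⊕ of these = min[5, 15, 20, 14, 20] = 5.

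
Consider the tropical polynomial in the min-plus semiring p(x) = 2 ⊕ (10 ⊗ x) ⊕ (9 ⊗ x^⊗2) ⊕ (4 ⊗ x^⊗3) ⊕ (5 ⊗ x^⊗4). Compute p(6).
p(6) = 2

A tropical monomial a ⊗ x^⊗i evaluates to a + i · x. Evaluating each term at x = 6:
  Term 0 contributes 2 + 0 · 6 = 2
  Term 1 contributes 10 + 1 · 6 = 16
  Term 2 contributes 9 + 2 · 6 = 21
  Term 3 contributes 4 + 3 · 6 = 22
  Term 4 contributes 5 + 4 · 6 = 29
p(6) = ⊕ of these = min[2, 16, 21, 22, 29] = 2.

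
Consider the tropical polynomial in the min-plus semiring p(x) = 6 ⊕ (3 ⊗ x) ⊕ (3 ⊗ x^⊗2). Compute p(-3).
p(-3) = -3

A tropical monomial a ⊗ x^⊗i evaluates to a + i · x. Evaluating each term at x = -3:
  Term 0 contributes 6 + 0 · -3 = 6
  Term 1 contributes 3 + 1 · -3 = 0
  Term 2 contributes 3 + 2 · -3 = -3
p(-3) = ⊕ of these = min[6, 0, -3] = -3.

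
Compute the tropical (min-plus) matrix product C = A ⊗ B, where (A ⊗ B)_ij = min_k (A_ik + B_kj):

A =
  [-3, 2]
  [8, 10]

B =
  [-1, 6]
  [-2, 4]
A ⊗ B =
  [-4, 3]
  [7, 14]

Apply the min-plus product entry-by-entry:
  C[0][0] = min over k of (A[0][0] + B[0][0] = -3 + -1 = -4, A[0][1] + B[1][0] = 2 + -2 = 0) = -4 (attained at k = 0)
  C[0][1] = min over k of (A[0][0] + B[0][1] = -3 + 6 = 3, A[0][1] + B[1][1] = 2 + 4 = 6) = 3 (attained at k = 0)
  C[1][0] = min over k of (A[1][0] + B[0][0] = 8 + -1 = 7, A[1][1] + B[1][0] = 10 + -2 = 8) = 7 (attained at k = 0)
  C[1][1] = min over k of (A[1][0] + B[0][1] = 8 + 6 = 14, A[1][1] + B[1][1] = 10 + 4 = 14) = 14 (attained at k = 0)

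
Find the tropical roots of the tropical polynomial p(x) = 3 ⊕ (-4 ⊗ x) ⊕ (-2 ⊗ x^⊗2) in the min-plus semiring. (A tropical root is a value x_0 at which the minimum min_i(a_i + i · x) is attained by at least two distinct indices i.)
Roots: {-2, 7}

Each tropical root is a break point of the lower envelope of the lines y = a_i + i · x (there are 3 lines, with slopes 0, 1, ..., 2). Only the lines that attain the minimum somewhere contribute to roots; other lines are dominated. Here the surviving (envelope) indices are i = 2, i = 1, i = 0.
Intersections between consecutive envelope lines give the roots: for adjacent envelope indices i < j the intersection is x = (a_i − a_j) / (j − i). Reading off the sorted break points: {-2, 7}.
Verification: at each break x_0, at least two indices attain the minimum of min_i(a_i + i · x_0).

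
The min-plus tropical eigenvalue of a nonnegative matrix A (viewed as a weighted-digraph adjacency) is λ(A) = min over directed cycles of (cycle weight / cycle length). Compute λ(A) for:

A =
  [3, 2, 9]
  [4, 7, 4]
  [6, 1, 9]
λ(A) = 5/2

Enumerate directed cycles and compute their means (weight / length). Sample:
  cycle 0 → 0: weight = 3, length = 1, mean = 3/1 ≈ 3.000
  cycle 1 → 1: weight = 7, length = 1, mean = 7/1 ≈ 7.000
  cycle 2 → 2: weight = 9, length = 1, mean = 9/1 ≈ 9.000
  cycle 0 → 1 → 0: weight = 6, length = 2, mean = 6/2 ≈ 3.000
  cycle 0 → 2 → 0: weight = 15, length = 2, mean = 15/2 ≈ 7.500
  cycle 1 → 0 → 1: weight = 6, length = 2, mean = 6/2 ≈ 3.000
Minimum mean = 2.500, attained e.g. along the cycle 1 → 2 → 1 with weight 5 and length 2. So λ(A) = 5/2 = 5/2.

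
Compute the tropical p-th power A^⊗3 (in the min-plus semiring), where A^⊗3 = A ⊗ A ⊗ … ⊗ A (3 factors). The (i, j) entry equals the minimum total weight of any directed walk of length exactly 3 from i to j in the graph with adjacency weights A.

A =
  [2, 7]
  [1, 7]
A^⊗3 =
  [6, 11]
  [5, 10]

Each entry (A^⊗3)_ij equals the minimum over all length-3 walks i = v_0 → v_1 → … → v_3 = j of Σ_t A[v_t][v_{t+1}]. For example, for (i, j) = (0, 1) we minimise over 4 possible intermediate vertex sequences; the minimum is 11, attained along the walk 0 → 0 → 0 → 1.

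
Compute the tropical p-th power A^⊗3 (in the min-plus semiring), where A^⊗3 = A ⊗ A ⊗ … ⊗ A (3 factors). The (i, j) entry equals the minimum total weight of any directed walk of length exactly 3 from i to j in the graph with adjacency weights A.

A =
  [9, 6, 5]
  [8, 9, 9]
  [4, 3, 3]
A^⊗3 =
  [12, 11, 11]
  [16, 15, 15]
  [10, 9, 9]

Each entry (A^⊗3)_ij equals the minimum over all length-3 walks i = v_0 → v_1 → … → v_3 = j of Σ_t A[v_t][v_{t+1}]. For example, for (i, j) = (0, 2) we minimise over 9 possible intermediate vertex sequences; the minimum is 11, attained along the walk 0 → 2 → 2 → 2.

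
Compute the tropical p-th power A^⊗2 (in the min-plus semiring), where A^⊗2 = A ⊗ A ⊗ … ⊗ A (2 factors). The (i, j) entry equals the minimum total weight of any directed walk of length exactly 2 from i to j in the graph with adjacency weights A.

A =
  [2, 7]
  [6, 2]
A^⊗2 =
  [4, 9]
  [8, 4]

Each entry (A^⊗2)_ij equals the minimum over all length-2 walks i = v_0 → v_1 → … → v_2 = j of Σ_t A[v_t][v_{t+1}]. For example, for (i, j) = (0, 1) we minimise over 2 possible intermediate vertex sequences; the minimum is 9, attained along the walk 0 → 0 → 1.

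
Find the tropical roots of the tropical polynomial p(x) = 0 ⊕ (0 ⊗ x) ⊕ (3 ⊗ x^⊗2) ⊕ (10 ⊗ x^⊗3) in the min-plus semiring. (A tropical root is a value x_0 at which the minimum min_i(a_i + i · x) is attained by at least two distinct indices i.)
Roots: {-7, -3, 0}

Each tropical root is a break point of the lower envelope of the lines y = a_i + i · x (there are 4 lines, with slopes 0, 1, ..., 3). Only the lines that attain the minimum somewhere contribute to roots; other lines are dominated. Here the surviving (envelope) indices are i = 3, i = 2, i = 1, i = 0.
Intersections between consecutive envelope lines give the roots: for adjacent envelope indices i < j the intersection is x = (a_i − a_j) / (j − i). Reading off the sorted break points: {-7, -3, 0}.
Verification: at each break x_0, at least two indices attain the minimum of min_i(a_i + i · x_0).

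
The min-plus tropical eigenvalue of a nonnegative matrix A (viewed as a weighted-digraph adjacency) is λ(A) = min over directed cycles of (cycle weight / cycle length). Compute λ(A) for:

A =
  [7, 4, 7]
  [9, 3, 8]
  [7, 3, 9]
λ(A) = 3

Enumerate directed cycles and compute their means (weight / length). Sample:
  cycle 0 → 0: weight = 7, length = 1, mean = 7/1 ≈ 7.000
  cycle 1 → 1: weight = 3, length = 1, mean = 3/1 ≈ 3.000
  cycle 2 → 2: weight = 9, length = 1, mean = 9/1 ≈ 9.000
  cycle 0 → 1 → 0: weight = 13, length = 2, mean = 13/2 ≈ 6.500
  cycle 0 → 2 → 0: weight = 14, length = 2, mean = 14/2 ≈ 7.000
  cycle 1 → 0 → 1: weight = 13, length = 2, mean = 13/2 ≈ 6.500
Minimum mean = 3.000, attained e.g. along the cycle 1 → 1 with weight 3 and length 1. So λ(A) = 3/1 = 3.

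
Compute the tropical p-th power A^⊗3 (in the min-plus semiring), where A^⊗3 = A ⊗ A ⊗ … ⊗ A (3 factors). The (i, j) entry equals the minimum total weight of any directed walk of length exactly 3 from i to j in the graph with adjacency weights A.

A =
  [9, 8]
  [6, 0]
A^⊗3 =
  [14, 8]
  [6, 0]

Each entry (A^⊗3)_ij equals the minimum over all length-3 walks i = v_0 → v_1 → … → v_3 = j of Σ_t A[v_t][v_{t+1}]. For example, for (i, j) = (0, 1) we minimise over 4 possible intermediate vertex sequences; the minimum is 8, attained along the walk 0 → 1 → 1 → 1.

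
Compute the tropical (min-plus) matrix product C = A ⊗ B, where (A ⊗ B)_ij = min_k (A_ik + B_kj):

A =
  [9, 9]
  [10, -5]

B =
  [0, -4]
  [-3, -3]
A ⊗ B =
  [6, 5]
  [-8, -8]

Apply the min-plus product entry-by-entry:
  C[0][0] = min over k of (A[0][0] + B[0][0] = 9 + 0 = 9, A[0][1] + B[1][0] = 9 + -3 = 6) = 6 (attained at k = 1)
  C[0][1] = min over k of (A[0][0] + B[0][1] = 9 + -4 = 5, A[0][1] + B[1][1] = 9 + -3 = 6) = 5 (attained at k = 0)
  C[1][0] = min over k of (A[1][0] + B[0][0] = 10 + 0 = 10, A[1][1] + B[1][0] = -5 + -3 = -8) = -8 (attained at k = 1)
  C[1][1] = min over k of (A[1][0] + B[0][1] = 10 + -4 = 6, A[1][1] + B[1][1] = -5 + -3 = -8) = -8 (attained at k = 1)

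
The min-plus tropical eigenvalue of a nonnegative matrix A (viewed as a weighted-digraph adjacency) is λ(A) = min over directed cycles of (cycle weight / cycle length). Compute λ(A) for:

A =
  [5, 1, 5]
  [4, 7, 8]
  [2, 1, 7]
λ(A) = 5/2

Enumerate directed cycles and compute their means (weight / length). Sample:
  cycle 0 → 0: weight = 5, length = 1, mean = 5/1 ≈ 5.000
  cycle 1 → 1: weight = 7, length = 1, mean = 7/1 ≈ 7.000
  cycle 2 → 2: weight = 7, length = 1, mean = 7/1 ≈ 7.000
  cycle 0 → 1 → 0: weight = 5, length = 2, mean = 5/2 ≈ 2.500
  cycle 0 → 2 → 0: weight = 7, length = 2, mean = 7/2 ≈ 3.500
  cycle 1 → 0 → 1: weight = 5, length = 2, mean = 5/2 ≈ 2.500
Minimum mean = 2.500, attained e.g. along the cycle 0 → 1 → 0 with weight 5 and length 2. So λ(A) = 5/2 = 5/2.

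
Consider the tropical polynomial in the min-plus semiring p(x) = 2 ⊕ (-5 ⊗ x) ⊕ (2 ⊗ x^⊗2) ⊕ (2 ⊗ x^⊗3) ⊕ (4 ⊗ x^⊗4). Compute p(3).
p(3) = -2

A tropical monomial a ⊗ x^⊗i evaluates to a + i · x. Evaluating each term at x = 3:
  Term 0 contributes 2 + 0 · 3 = 2
  Term 1 contributes -5 + 1 · 3 = -2
  Term 2 contributes 2 + 2 · 3 = 8
  Term 3 contributes 2 + 3 · 3 = 11
  Term 4 contributes 4 + 4 · 3 = 16
p(3) = ⊕ of these = min[2, -2, 8, 11, 16] = -2.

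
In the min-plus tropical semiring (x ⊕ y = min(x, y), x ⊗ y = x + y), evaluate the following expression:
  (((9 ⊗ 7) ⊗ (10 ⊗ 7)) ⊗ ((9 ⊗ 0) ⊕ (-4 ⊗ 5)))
(((9 ⊗ 7) ⊗ (10 ⊗ 7)) ⊗ ((9 ⊗ 0) ⊕ (-4 ⊗ 5))) = 34

Expand innermost to outermost. Recall ⊕ takes the minimum of its arguments and ⊗ takes their sum. Working out the expression (((9 ⊗ 7) ⊗ (10 ⊗ 7)) ⊗ ((9 ⊗ 0) ⊕ (-4 ⊗ 5))) gives 34.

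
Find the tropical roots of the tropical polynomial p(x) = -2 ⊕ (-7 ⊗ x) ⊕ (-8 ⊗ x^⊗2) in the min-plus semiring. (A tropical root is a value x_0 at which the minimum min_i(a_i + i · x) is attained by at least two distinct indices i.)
Roots: {1, 5}

Each tropical root is a break point of the lower envelope of the lines y = a_i + i · x (there are 3 lines, with slopes 0, 1, ..., 2). Only the lines that attain the minimum somewhere contribute to roots; other lines are dominated. Here the surviving (envelope) indices are i = 2, i = 1, i = 0.
Intersections between consecutive envelope lines give the roots: for adjacent envelope indices i < j the intersection is x = (a_i − a_j) / (j − i). Reading off the sorted break points: {1, 5}.
Verification: at each break x_0, at least two indices attain the minimum of min_i(a_i + i · x_0).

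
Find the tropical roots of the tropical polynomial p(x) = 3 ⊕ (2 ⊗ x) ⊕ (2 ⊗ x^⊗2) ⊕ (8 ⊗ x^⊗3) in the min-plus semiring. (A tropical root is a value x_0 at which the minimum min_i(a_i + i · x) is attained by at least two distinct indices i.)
Roots: {-6, 0, 1}

Each tropical root is a break point of the lower envelope of the lines y = a_i + i · x (there are 4 lines, with slopes 0, 1, ..., 3). Only the lines that attain the minimum somewhere contribute to roots; other lines are dominated. Here the surviving (envelope) indices are i = 3, i = 2, i = 1, i = 0.
Intersections between consecutive envelope lines give the roots: for adjacent envelope indices i < j the intersection is x = (a_i − a_j) / (j − i). Reading off the sorted break points: {-6, 0, 1}.
Verification: at each break x_0, at least two indices attain the minimum of min_i(a_i + i · x_0).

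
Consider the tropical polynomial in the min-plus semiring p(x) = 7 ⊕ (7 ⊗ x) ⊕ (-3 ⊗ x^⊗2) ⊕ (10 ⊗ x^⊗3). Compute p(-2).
p(-2) = -7

A tropical monomial a ⊗ x^⊗i evaluates to a + i · x. Evaluating each term at x = -2:
  Term 0 contributes 7 + 0 · -2 = 7
  Term 1 contributes 7 + 1 · -2 = 5
  Term 2 contributes -3 + 2 · -2 = -7
  Term 3 contributes 10 + 3 · -2 = 4
p(-2) = ⊕ of these = min[7, 5, -7, 4] = -7.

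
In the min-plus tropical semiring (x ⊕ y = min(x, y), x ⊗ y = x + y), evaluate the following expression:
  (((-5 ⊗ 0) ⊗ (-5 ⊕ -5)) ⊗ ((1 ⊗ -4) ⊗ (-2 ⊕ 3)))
(((-5 ⊗ 0) ⊗ (-5 ⊕ -5)) ⊗ ((1 ⊗ -4) ⊗ (-2 ⊕ 3))) = -15

Expand innermost to outermost. Recall ⊕ takes the minimum of its arguments and ⊗ takes their sum. Working out the expression (((-5 ⊗ 0) ⊗ (-5 ⊕ -5)) ⊗ ((1 ⊗ -4) ⊗ (-2 ⊕ 3))) gives -15.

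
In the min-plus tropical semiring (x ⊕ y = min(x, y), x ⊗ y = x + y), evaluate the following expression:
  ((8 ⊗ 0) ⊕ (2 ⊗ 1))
((8 ⊗ 0) ⊕ (2 ⊗ 1)) = 3

Expand innermost to outermost. Recall ⊕ takes the minimum of its arguments and ⊗ takes their sum. Working out the expression ((8 ⊗ 0) ⊕ (2 ⊗ 1)) gives 3.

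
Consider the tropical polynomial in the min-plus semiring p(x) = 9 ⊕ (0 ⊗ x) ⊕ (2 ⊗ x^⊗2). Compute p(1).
p(1) = 1

A tropical monomial a ⊗ x^⊗i evaluates to a + i · x. Evaluating each term at x = 1:
  Term 0 contributes 9 + 0 · 1 = 9
  Term 1 contributes 0 + 1 · 1 = 1
  Term 2 contributes 2 + 2 · 1 = 4
p(1) = ⊕ of these = min[9, 1, 4] = 1.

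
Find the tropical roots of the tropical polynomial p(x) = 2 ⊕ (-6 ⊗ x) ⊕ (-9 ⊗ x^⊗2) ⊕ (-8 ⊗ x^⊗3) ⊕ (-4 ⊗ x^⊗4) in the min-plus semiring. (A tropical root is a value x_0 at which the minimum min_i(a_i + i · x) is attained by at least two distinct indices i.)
Roots: {-4, -1, 3, 8}

Each tropical root is a break point of the lower envelope of the lines y = a_i + i · x (there are 5 lines, with slopes 0, 1, ..., 4). Only the lines that attain the minimum somewhere contribute to roots; other lines are dominated. Here the surviving (envelope) indices are i = 4, i = 3, i = 2, i = 1, i = 0.
Intersections between consecutive envelope lines give the roots: for adjacent envelope indices i < j the intersection is x = (a_i − a_j) / (j − i). Reading off the sorted break points: {-4, -1, 3, 8}.
Verification: at each break x_0, at least two indices attain the minimum of min_i(a_i + i · x_0).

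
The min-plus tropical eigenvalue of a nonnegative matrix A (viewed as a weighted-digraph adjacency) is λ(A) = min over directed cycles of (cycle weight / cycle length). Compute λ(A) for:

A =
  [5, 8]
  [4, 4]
λ(A) = 4

Enumerate directed cycles and compute their means (weight / length). Sample:
  cycle 0 → 0: weight = 5, length = 1, mean = 5/1 ≈ 5.000
  cycle 1 → 1: weight = 4, length = 1, mean = 4/1 ≈ 4.000
  cycle 0 → 1 → 0: weight = 12, length = 2, mean = 12/2 ≈ 6.000
  cycle 1 → 0 → 1: weight = 12, length = 2, mean = 12/2 ≈ 6.000
Minimum mean = 4.000, attained e.g. along the cycle 1 → 1 with weight 4 and length 1. So λ(A) = 4/1 = 4.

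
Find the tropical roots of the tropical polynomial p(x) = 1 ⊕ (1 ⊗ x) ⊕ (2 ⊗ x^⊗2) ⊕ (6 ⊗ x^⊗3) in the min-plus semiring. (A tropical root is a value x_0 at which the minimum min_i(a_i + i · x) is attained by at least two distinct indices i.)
Roots: {-4, -1, 0}

Each tropical root is a break point of the lower envelope of the lines y = a_i + i · x (there are 4 lines, with slopes 0, 1, ..., 3). Only the lines that attain the minimum somewhere contribute to roots; other lines are dominated. Here the surviving (envelope) indices are i = 3, i = 2, i = 1, i = 0.
Intersections between consecutive envelope lines give the roots: for adjacent envelope indices i < j the intersection is x = (a_i − a_j) / (j − i). Reading off the sorted break points: {-4, -1, 0}.
Verification: at each break x_0, at least two indices attain the minimum of min_i(a_i + i · x_0).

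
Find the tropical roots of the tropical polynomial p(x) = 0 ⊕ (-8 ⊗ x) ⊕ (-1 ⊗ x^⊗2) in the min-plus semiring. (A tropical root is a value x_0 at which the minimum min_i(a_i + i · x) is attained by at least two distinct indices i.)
Roots: {-7, 8}

Each tropical root is a break point of the lower envelope of the lines y = a_i + i · x (there are 3 lines, with slopes 0, 1, ..., 2). Only the lines that attain the minimum somewhere contribute to roots; other lines are dominated. Here the surviving (envelope) indices are i = 2, i = 1, i = 0.
Intersections between consecutive envelope lines give the roots: for adjacent envelope indices i < j the intersection is x = (a_i − a_j) / (j − i). Reading off the sorted break points: {-7, 8}.
Verification: at each break x_0, at least two indices attain the minimum of min_i(a_i + i · x_0).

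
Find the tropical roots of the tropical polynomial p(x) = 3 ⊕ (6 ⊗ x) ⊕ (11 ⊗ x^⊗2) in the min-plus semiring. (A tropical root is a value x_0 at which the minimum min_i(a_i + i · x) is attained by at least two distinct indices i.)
Roots: {-5, -3}

Each tropical root is a break point of the lower envelope of the lines y = a_i + i · x (there are 3 lines, with slopes 0, 1, ..., 2). Only the lines that attain the minimum somewhere contribute to roots; other lines are dominated. Here the surviving (envelope) indices are i = 2, i = 1, i = 0.
Intersections between consecutive envelope lines give the roots: for adjacent envelope indices i < j the intersection is x = (a_i − a_j) / (j − i). Reading off the sorted break points: {-5, -3}.
Verification: at each break x_0, at least two indices attain the minimum of min_i(a_i + i · x_0).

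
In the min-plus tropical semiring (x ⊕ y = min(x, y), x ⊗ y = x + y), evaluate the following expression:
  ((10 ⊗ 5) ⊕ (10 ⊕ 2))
((10 ⊗ 5) ⊕ (10 ⊕ 2)) = 2

Expand innermost to outermost. Recall ⊕ takes the minimum of its arguments and ⊗ takes their sum. Working out the expression ((10 ⊗ 5) ⊕ (10 ⊕ 2)) gives 2.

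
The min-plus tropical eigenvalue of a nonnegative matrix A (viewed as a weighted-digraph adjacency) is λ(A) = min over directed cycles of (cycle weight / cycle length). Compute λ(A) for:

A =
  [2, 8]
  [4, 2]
λ(A) = 2

Enumerate directed cycles and compute their means (weight / length). Sample:
  cycle 0 → 0: weight = 2, length = 1, mean = 2/1 ≈ 2.000
  cycle 1 → 1: weight = 2, length = 1, mean = 2/1 ≈ 2.000
  cycle 0 → 1 → 0: weight = 12, length = 2, mean = 12/2 ≈ 6.000
  cycle 1 → 0 → 1: weight = 12, length = 2, mean = 12/2 ≈ 6.000
Minimum mean = 2.000, attained e.g. along the cycle 0 → 0 with weight 2 and length 1. So λ(A) = 2/1 = 2.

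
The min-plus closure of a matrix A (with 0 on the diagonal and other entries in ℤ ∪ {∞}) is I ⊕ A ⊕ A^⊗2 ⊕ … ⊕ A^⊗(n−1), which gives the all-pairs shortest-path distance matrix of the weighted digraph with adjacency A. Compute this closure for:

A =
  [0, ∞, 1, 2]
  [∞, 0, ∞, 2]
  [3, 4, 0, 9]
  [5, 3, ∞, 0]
Closure =
  [0, 5, 1, 2]
  [7, 0, 8, 2]
  [3, 4, 0, 5]
  [5, 3, 6, 0]

This is the Floyd-Warshall all-pairs shortest-path computation. For each intermediate vertex k = 0, 1, …, 3, update dist[i][j] ← min(dist[i][j], dist[i][k] + dist[k][j]). The final matrix gives, for each (i, j), the minimum total weight of any directed path from i to j (possibly empty when i = j).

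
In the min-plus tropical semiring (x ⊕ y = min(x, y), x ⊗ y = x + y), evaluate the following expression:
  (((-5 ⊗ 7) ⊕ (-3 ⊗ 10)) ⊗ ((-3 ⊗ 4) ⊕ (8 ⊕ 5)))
(((-5 ⊗ 7) ⊕ (-3 ⊗ 10)) ⊗ ((-3 ⊗ 4) ⊕ (8 ⊕ 5))) = 3

Expand innermost to outermost. Recall ⊕ takes the minimum of its arguments and ⊗ takes their sum. Working out the expression (((-5 ⊗ 7) ⊕ (-3 ⊗ 10)) ⊗ ((-3 ⊗ 4) ⊕ (8 ⊕ 5))) gives 3.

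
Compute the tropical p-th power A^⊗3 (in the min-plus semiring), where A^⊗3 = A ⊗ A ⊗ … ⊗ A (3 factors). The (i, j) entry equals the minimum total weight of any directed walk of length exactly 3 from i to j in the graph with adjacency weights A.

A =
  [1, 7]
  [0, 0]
A^⊗3 =
  [3, 7]
  [0, 0]

Each entry (A^⊗3)_ij equals the minimum over all length-3 walks i = v_0 → v_1 → … → v_3 = j of Σ_t A[v_t][v_{t+1}]. For example, for (i, j) = (0, 1) we minimise over 4 possible intermediate vertex sequences; the minimum is 7, attained along the walk 0 → 1 → 1 → 1.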